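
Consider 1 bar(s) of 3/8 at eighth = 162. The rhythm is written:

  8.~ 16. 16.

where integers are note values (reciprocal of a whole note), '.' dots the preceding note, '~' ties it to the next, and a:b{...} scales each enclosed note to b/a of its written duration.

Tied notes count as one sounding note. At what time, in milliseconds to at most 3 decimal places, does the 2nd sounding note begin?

note 2 onset = 9/4b = 833.333ms

1. 0.0ms @ 0 + 833.333ms (9/4)
2. 833.333ms @ 9/4 + 277.778ms (3/4)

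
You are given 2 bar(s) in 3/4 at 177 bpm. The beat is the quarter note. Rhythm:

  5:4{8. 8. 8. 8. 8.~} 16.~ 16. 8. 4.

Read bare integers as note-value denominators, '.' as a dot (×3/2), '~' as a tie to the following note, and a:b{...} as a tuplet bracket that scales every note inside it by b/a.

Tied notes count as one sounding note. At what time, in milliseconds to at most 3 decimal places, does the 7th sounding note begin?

note 7 onset = 9/2b = 1525.424ms

1. 0.0ms @ 0 + 203.39ms (3/5)
2. 203.39ms @ 3/5 + 203.39ms (3/5)
3. 406.78ms @ 6/5 + 203.39ms (3/5)
4. 610.169ms @ 9/5 + 203.39ms (3/5)
5. 813.559ms @ 12/5 + 457.627ms (27/20)
6. 1271.186ms @ 15/4 + 254.237ms (3/4)
7. 1525.424ms @ 9/2 + 508.475ms (3/2)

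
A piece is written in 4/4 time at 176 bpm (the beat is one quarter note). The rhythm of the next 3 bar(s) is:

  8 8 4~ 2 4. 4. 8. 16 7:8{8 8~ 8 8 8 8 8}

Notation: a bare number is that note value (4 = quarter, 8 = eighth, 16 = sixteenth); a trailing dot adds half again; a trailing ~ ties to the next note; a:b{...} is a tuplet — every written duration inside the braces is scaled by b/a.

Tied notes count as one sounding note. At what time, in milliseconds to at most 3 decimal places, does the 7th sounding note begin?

1. 0.0ms @ 0 + 170.455ms (1/2)
2. 170.455ms @ 1/2 + 170.455ms (1/2)
3. 340.909ms @ 1 + 1022.727ms (3)
4. 1363.636ms @ 4 + 511.364ms (3/2)
5. 1875.0ms @ 11/2 + 511.364ms (3/2)
6. 2386.364ms @ 7 + 255.682ms (3/4)
7. 2642.045ms @ 31/4 + 85.227ms (1/4)
8. 2727.273ms @ 8 + 194.805ms (4/7)
9. 2922.078ms @ 60/7 + 389.61ms (8/7)
10. 3311.688ms @ 68/7 + 194.805ms (4/7)
11. 3506.494ms @ 72/7 + 194.805ms (4/7)
12. 3701.299ms @ 76/7 + 194.805ms (4/7)
13. 3896.104ms @ 80/7 + 194.805ms (4/7)

note 7 onset = 31/4b = 2642.045ms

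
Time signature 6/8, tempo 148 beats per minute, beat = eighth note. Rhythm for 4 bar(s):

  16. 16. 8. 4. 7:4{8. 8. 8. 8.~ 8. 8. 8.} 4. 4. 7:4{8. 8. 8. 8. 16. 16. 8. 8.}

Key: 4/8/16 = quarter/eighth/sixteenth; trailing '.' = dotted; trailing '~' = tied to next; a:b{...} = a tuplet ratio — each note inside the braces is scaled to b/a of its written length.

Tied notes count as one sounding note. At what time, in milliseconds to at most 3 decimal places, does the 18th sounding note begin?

1. 0.0ms @ 0 + 304.054ms (3/4)
2. 304.054ms @ 3/4 + 304.054ms (3/4)
3. 608.108ms @ 3/2 + 608.108ms (3/2)
4. 1216.216ms @ 3 + 1216.216ms (3)
5. 2432.432ms @ 6 + 347.49ms (6/7)
6. 2779.923ms @ 48/7 + 347.49ms (6/7)
7. 3127.413ms @ 54/7 + 347.49ms (6/7)
8. 3474.903ms @ 60/7 + 694.981ms (12/7)
9. 4169.884ms @ 72/7 + 347.49ms (6/7)
10. 4517.375ms @ 78/7 + 347.49ms (6/7)
11. 4864.865ms @ 12 + 1216.216ms (3)
12. 6081.081ms @ 15 + 1216.216ms (3)
13. 7297.297ms @ 18 + 347.49ms (6/7)
14. 7644.788ms @ 132/7 + 347.49ms (6/7)
15. 7992.278ms @ 138/7 + 347.49ms (6/7)
16. 8339.768ms @ 144/7 + 347.49ms (6/7)
17. 8687.259ms @ 150/7 + 173.745ms (3/7)
18. 8861.004ms @ 153/7 + 173.745ms (3/7)
19. 9034.749ms @ 156/7 + 347.49ms (6/7)
20. 9382.239ms @ 162/7 + 347.49ms (6/7)

note 18 onset = 153/7b = 8861.004ms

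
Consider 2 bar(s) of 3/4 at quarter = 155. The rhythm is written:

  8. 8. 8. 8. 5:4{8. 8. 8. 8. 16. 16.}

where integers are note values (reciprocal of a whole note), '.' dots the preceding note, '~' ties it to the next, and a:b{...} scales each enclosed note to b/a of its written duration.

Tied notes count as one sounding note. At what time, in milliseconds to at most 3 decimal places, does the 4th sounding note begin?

note 4 onset = 9/4b = 870.968ms

1. 0.0ms @ 0 + 290.323ms (3/4)
2. 290.323ms @ 3/4 + 290.323ms (3/4)
3. 580.645ms @ 3/2 + 290.323ms (3/4)
4. 870.968ms @ 9/4 + 290.323ms (3/4)
5. 1161.29ms @ 3 + 232.258ms (3/5)
6. 1393.548ms @ 18/5 + 232.258ms (3/5)
7. 1625.806ms @ 21/5 + 232.258ms (3/5)
8. 1858.065ms @ 24/5 + 232.258ms (3/5)
9. 2090.323ms @ 27/5 + 116.129ms (3/10)
10. 2206.452ms @ 57/10 + 116.129ms (3/10)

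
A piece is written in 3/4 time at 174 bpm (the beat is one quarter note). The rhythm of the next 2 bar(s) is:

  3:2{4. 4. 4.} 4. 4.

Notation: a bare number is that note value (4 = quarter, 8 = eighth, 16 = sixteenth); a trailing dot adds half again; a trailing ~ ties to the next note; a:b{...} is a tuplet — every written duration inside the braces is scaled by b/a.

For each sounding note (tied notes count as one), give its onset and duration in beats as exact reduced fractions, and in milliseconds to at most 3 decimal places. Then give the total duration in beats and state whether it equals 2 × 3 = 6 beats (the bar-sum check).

1) 0.0ms=0b +344.828ms=1b
2) 344.828ms=1b +344.828ms=1b
3) 689.655ms=2b +344.828ms=1b
4) 1034.483ms=3b +517.241ms=3/2b
5) 1551.724ms=9/2b +517.241ms=3/2b
Σ=6b of 6 (174bpm 3/4) — PASS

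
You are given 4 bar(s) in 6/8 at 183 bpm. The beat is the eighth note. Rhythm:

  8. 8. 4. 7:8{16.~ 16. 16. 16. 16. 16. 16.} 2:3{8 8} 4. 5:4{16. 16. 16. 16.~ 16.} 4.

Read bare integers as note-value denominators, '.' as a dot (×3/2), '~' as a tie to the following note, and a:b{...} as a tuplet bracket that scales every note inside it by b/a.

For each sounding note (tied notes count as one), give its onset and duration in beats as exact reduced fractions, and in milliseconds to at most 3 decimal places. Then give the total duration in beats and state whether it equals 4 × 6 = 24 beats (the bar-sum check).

1) 0.0ms=0b +491.803ms=3/2b
2) 491.803ms=3/2b +491.803ms=3/2b
3) 983.607ms=3b +983.607ms=3b
4) 1967.213ms=6b +562.061ms=12/7b
5) 2529.274ms=54/7b +281.03ms=6/7b
6) 2810.304ms=60/7b +281.03ms=6/7b
7) 3091.335ms=66/7b +281.03ms=6/7b
8) 3372.365ms=72/7b +281.03ms=6/7b
9) 3653.396ms=78/7b +281.03ms=6/7b
10) 3934.426ms=12b +491.803ms=3/2b
11) 4426.23ms=27/2b +491.803ms=3/2b
12) 4918.033ms=15b +983.607ms=3b
13) 5901.639ms=18b +196.721ms=3/5b
14) 6098.361ms=93/5b +196.721ms=3/5b
15) 6295.082ms=96/5b +196.721ms=3/5b
16) 6491.803ms=99/5b +393.443ms=6/5b
17) 6885.246ms=21b +983.607ms=3b
Σ=24b of 24 (183bpm 6/8) — PASS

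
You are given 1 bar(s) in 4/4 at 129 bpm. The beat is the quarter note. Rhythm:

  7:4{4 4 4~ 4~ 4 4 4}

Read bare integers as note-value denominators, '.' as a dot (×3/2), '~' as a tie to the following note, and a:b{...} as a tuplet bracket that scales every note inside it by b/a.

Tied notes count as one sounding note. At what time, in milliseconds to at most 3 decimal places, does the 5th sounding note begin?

note 5 onset = 24/7b = 1594.684ms

1. 0.0ms @ 0 + 265.781ms (4/7)
2. 265.781ms @ 4/7 + 265.781ms (4/7)
3. 531.561ms @ 8/7 + 797.342ms (12/7)
4. 1328.904ms @ 20/7 + 265.781ms (4/7)
5. 1594.684ms @ 24/7 + 265.781ms (4/7)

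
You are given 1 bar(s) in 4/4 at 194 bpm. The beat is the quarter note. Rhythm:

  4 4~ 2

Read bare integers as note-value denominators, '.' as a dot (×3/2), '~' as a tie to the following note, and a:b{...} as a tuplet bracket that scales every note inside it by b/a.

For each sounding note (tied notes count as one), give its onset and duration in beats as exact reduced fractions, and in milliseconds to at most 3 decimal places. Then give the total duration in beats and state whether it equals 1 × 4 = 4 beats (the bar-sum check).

1) 0.0ms=0b +309.278ms=1b
2) 309.278ms=1b +927.835ms=3b
Σ=4b of 4 (194bpm 4/4) — PASS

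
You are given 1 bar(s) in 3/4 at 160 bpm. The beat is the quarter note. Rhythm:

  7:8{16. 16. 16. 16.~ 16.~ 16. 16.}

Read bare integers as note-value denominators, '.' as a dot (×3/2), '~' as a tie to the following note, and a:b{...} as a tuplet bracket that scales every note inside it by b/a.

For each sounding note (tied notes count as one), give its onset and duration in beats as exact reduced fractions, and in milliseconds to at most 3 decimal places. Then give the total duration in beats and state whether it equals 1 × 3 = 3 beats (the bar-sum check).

1) 0.0ms=0b +160.714ms=3/7b
2) 160.714ms=3/7b +160.714ms=3/7b
3) 321.429ms=6/7b +160.714ms=3/7b
4) 482.143ms=9/7b +482.143ms=9/7b
5) 964.286ms=18/7b +160.714ms=3/7b
Σ=3b of 3 (160bpm 3/4) — PASS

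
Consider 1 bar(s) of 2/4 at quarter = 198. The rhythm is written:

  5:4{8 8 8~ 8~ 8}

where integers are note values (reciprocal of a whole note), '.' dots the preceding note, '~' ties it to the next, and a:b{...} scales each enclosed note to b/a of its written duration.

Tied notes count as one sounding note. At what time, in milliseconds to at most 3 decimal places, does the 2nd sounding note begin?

note 2 onset = 2/5b = 121.212ms

1. 0.0ms @ 0 + 121.212ms (2/5)
2. 121.212ms @ 2/5 + 121.212ms (2/5)
3. 242.424ms @ 4/5 + 363.636ms (6/5)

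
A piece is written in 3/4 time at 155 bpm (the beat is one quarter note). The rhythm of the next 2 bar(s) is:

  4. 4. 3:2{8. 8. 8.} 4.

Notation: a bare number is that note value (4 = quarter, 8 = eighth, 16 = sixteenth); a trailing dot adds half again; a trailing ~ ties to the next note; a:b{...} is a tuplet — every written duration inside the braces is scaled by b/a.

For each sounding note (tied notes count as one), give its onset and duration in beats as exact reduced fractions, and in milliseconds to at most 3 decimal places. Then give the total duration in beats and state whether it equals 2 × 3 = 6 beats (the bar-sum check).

1) 0.0ms=0b +580.645ms=3/2b
2) 580.645ms=3/2b +580.645ms=3/2b
3) 1161.29ms=3b +193.548ms=1/2b
4) 1354.839ms=7/2b +193.548ms=1/2b
5) 1548.387ms=4b +193.548ms=1/2b
6) 1741.935ms=9/2b +580.645ms=3/2b
Σ=6b of 6 (155bpm 3/4) — PASS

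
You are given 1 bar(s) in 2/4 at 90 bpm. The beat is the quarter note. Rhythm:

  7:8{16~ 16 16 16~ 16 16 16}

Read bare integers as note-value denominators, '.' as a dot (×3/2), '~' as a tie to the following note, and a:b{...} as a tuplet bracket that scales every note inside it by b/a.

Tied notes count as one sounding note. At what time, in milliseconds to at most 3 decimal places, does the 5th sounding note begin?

1. 0.0ms @ 0 + 380.952ms (4/7)
2. 380.952ms @ 4/7 + 190.476ms (2/7)
3. 571.429ms @ 6/7 + 380.952ms (4/7)
4. 952.381ms @ 10/7 + 190.476ms (2/7)
5. 1142.857ms @ 12/7 + 190.476ms (2/7)

note 5 onset = 12/7b = 1142.857ms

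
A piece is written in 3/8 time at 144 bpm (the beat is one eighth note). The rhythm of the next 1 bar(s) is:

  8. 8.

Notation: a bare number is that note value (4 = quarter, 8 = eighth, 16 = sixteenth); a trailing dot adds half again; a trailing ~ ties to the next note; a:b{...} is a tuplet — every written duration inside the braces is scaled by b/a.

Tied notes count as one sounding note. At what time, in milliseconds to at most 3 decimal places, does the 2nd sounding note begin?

note 2 onset = 3/2b = 625.0ms

1. 0.0ms @ 0 + 625.0ms (3/2)
2. 625.0ms @ 3/2 + 625.0ms (3/2)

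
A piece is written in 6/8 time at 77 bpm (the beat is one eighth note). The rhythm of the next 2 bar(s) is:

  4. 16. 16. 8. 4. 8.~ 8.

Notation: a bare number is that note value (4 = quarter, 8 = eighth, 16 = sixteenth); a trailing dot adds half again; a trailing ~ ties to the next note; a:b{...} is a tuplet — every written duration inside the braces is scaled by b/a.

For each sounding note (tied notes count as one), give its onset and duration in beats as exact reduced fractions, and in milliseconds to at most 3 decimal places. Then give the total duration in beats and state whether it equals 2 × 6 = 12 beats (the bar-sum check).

1) 0.0ms=0b +2337.662ms=3b
2) 2337.662ms=3b +584.416ms=3/4b
3) 2922.078ms=15/4b +584.416ms=3/4b
4) 3506.494ms=9/2b +1168.831ms=3/2b
5) 4675.325ms=6b +2337.662ms=3b
6) 7012.987ms=9b +2337.662ms=3b
Σ=12b of 12 (77bpm 6/8) — PASS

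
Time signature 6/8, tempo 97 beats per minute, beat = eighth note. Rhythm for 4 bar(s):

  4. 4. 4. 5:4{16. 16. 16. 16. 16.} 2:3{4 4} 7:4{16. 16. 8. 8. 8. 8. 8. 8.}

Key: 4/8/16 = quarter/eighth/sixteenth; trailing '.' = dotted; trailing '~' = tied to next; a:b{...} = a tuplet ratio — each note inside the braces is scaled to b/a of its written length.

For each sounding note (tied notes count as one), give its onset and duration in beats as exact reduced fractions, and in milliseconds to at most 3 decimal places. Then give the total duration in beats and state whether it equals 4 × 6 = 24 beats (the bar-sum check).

1) 0.0ms=0b +1855.67ms=3b
2) 1855.67ms=3b +1855.67ms=3b
3) 3711.34ms=6b +1855.67ms=3b
4) 5567.01ms=9b +371.134ms=3/5b
5) 5938.144ms=48/5b +371.134ms=3/5b
6) 6309.278ms=51/5b +371.134ms=3/5b
7) 6680.412ms=54/5b +371.134ms=3/5b
8) 7051.546ms=57/5b +371.134ms=3/5b
9) 7422.68ms=12b +1855.67ms=3b
10) 9278.351ms=15b +1855.67ms=3b
11) 11134.021ms=18b +265.096ms=3/7b
12) 11399.116ms=129/7b +265.096ms=3/7b
13) 11664.212ms=132/7b +530.191ms=6/7b
14) 12194.404ms=138/7b +530.191ms=6/7b
15) 12724.595ms=144/7b +530.191ms=6/7b
16) 13254.786ms=150/7b +530.191ms=6/7b
17) 13784.978ms=156/7b +530.191ms=6/7b
18) 14315.169ms=162/7b +530.191ms=6/7b
Σ=24b of 24 (97bpm 6/8) — PASS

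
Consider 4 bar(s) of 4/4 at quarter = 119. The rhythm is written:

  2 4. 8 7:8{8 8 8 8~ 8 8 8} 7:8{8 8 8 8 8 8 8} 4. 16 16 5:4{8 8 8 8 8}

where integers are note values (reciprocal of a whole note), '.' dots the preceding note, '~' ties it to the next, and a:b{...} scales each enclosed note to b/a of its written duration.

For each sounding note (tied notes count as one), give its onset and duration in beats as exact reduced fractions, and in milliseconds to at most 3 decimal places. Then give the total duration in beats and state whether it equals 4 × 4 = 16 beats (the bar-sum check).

1) 0.0ms=0b +1008.403ms=2b
2) 1008.403ms=2b +756.303ms=3/2b
3) 1764.706ms=7/2b +252.101ms=1/2b
4) 2016.807ms=4b +288.115ms=4/7b
5) 2304.922ms=32/7b +288.115ms=4/7b
6) 2593.037ms=36/7b +288.115ms=4/7b
7) 2881.152ms=40/7b +576.23ms=8/7b
8) 3457.383ms=48/7b +288.115ms=4/7b
9) 3745.498ms=52/7b +288.115ms=4/7b
10) 4033.613ms=8b +288.115ms=4/7b
11) 4321.729ms=60/7b +288.115ms=4/7b
12) 4609.844ms=64/7b +288.115ms=4/7b
13) 4897.959ms=68/7b +288.115ms=4/7b
14) 5186.074ms=72/7b +288.115ms=4/7b
15) 5474.19ms=76/7b +288.115ms=4/7b
16) 5762.305ms=80/7b +288.115ms=4/7b
17) 6050.42ms=12b +756.303ms=3/2b
18) 6806.723ms=27/2b +126.05ms=1/4b
19) 6932.773ms=55/4b +126.05ms=1/4b
20) 7058.824ms=14b +201.681ms=2/5b
21) 7260.504ms=72/5b +201.681ms=2/5b
22) 7462.185ms=74/5b +201.681ms=2/5b
23) 7663.866ms=76/5b +201.681ms=2/5b
24) 7865.546ms=78/5b +201.681ms=2/5b
Σ=16b of 16 (119bpm 4/4) — PASS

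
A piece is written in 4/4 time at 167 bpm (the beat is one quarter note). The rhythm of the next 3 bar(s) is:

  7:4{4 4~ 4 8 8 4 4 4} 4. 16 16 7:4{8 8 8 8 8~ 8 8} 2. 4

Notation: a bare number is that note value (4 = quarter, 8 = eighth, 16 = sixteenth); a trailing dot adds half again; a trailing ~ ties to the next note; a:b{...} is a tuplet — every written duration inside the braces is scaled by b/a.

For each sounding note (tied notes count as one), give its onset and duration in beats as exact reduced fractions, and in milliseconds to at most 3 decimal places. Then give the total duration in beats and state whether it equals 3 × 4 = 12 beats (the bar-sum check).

1) 0.0ms=0b +205.304ms=4/7b
2) 205.304ms=4/7b +410.607ms=8/7b
3) 615.911ms=12/7b +102.652ms=2/7b
4) 718.563ms=2b +102.652ms=2/7b
5) 821.215ms=16/7b +205.304ms=4/7b
6) 1026.518ms=20/7b +205.304ms=4/7b
7) 1231.822ms=24/7b +205.304ms=4/7b
8) 1437.126ms=4b +538.922ms=3/2b
9) 1976.048ms=11/2b +89.82ms=1/4b
10) 2065.868ms=23/4b +89.82ms=1/4b
11) 2155.689ms=6b +102.652ms=2/7b
12) 2258.34ms=44/7b +102.652ms=2/7b
13) 2360.992ms=46/7b +102.652ms=2/7b
14) 2463.644ms=48/7b +102.652ms=2/7b
15) 2566.296ms=50/7b +205.304ms=4/7b
16) 2771.6ms=54/7b +102.652ms=2/7b
17) 2874.251ms=8b +1077.844ms=3b
18) 3952.096ms=11b +359.281ms=1b
Σ=12b of 12 (167bpm 4/4) — PASS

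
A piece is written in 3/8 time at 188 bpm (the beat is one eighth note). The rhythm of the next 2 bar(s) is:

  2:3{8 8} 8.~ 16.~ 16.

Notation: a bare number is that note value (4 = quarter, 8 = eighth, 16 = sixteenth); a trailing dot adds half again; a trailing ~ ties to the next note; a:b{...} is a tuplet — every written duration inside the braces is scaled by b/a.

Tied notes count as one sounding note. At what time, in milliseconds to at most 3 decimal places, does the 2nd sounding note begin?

note 2 onset = 3/2b = 478.723ms

1. 0.0ms @ 0 + 478.723ms (3/2)
2. 478.723ms @ 3/2 + 478.723ms (3/2)
3. 957.447ms @ 3 + 957.447ms (3)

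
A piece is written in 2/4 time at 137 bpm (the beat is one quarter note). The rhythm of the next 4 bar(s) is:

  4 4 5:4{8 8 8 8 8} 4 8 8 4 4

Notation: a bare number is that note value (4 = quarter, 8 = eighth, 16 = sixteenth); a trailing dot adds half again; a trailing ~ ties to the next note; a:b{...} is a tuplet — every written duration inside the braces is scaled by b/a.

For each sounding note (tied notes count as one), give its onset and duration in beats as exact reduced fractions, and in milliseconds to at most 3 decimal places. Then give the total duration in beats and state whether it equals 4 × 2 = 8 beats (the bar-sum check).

1) 0.0ms=0b +437.956ms=1b
2) 437.956ms=1b +437.956ms=1b
3) 875.912ms=2b +175.182ms=2/5b
4) 1051.095ms=12/5b +175.182ms=2/5b
5) 1226.277ms=14/5b +175.182ms=2/5b
6) 1401.46ms=16/5b +175.182ms=2/5b
7) 1576.642ms=18/5b +175.182ms=2/5b
8) 1751.825ms=4b +437.956ms=1b
9) 2189.781ms=5b +218.978ms=1/2b
10) 2408.759ms=11/2b +218.978ms=1/2b
11) 2627.737ms=6b +437.956ms=1b
12) 3065.693ms=7b +437.956ms=1b
Σ=8b of 8 (137bpm 2/4) — PASS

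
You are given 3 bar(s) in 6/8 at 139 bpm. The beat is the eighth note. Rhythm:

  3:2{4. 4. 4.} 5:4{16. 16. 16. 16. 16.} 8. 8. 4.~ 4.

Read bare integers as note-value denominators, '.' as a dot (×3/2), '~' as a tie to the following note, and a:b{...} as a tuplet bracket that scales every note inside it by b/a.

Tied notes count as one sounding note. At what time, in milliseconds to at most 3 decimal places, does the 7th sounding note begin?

1. 0.0ms @ 0 + 863.309ms (2)
2. 863.309ms @ 2 + 863.309ms (2)
3. 1726.619ms @ 4 + 863.309ms (2)
4. 2589.928ms @ 6 + 258.993ms (3/5)
5. 2848.921ms @ 33/5 + 258.993ms (3/5)
6. 3107.914ms @ 36/5 + 258.993ms (3/5)
7. 3366.906ms @ 39/5 + 258.993ms (3/5)
8. 3625.899ms @ 42/5 + 258.993ms (3/5)
9. 3884.892ms @ 9 + 647.482ms (3/2)
10. 4532.374ms @ 21/2 + 647.482ms (3/2)
11. 5179.856ms @ 12 + 2589.928ms (6)

note 7 onset = 39/5b = 3366.906ms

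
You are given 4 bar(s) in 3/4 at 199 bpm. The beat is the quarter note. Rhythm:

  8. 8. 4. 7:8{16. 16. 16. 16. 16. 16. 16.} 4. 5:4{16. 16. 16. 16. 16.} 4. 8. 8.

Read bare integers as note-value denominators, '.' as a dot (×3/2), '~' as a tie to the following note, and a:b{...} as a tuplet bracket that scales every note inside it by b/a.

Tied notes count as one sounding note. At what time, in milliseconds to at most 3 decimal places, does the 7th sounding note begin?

1. 0.0ms @ 0 + 226.131ms (3/4)
2. 226.131ms @ 3/4 + 226.131ms (3/4)
3. 452.261ms @ 3/2 + 452.261ms (3/2)
4. 904.523ms @ 3 + 129.218ms (3/7)
5. 1033.74ms @ 24/7 + 129.218ms (3/7)
6. 1162.958ms @ 27/7 + 129.218ms (3/7)
7. 1292.175ms @ 30/7 + 129.218ms (3/7)
8. 1421.393ms @ 33/7 + 129.218ms (3/7)
9. 1550.61ms @ 36/7 + 129.218ms (3/7)
10. 1679.828ms @ 39/7 + 129.218ms (3/7)
11. 1809.045ms @ 6 + 452.261ms (3/2)
12. 2261.307ms @ 15/2 + 90.452ms (3/10)
13. 2351.759ms @ 39/5 + 90.452ms (3/10)
14. 2442.211ms @ 81/10 + 90.452ms (3/10)
15. 2532.663ms @ 42/5 + 90.452ms (3/10)
16. 2623.116ms @ 87/10 + 90.452ms (3/10)
17. 2713.568ms @ 9 + 452.261ms (3/2)
18. 3165.829ms @ 21/2 + 226.131ms (3/4)
19. 3391.96ms @ 45/4 + 226.131ms (3/4)

note 7 onset = 30/7b = 1292.175ms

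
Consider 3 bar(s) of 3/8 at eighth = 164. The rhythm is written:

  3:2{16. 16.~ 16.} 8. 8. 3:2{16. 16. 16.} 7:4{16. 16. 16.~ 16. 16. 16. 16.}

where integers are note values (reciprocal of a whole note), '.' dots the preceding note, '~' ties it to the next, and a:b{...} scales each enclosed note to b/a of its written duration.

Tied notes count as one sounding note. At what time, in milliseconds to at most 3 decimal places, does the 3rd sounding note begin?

note 3 onset = 3/2b = 548.78ms

1. 0.0ms @ 0 + 182.927ms (1/2)
2. 182.927ms @ 1/2 + 365.854ms (1)
3. 548.78ms @ 3/2 + 548.78ms (3/2)
4. 1097.561ms @ 3 + 548.78ms (3/2)
5. 1646.341ms @ 9/2 + 182.927ms (1/2)
6. 1829.268ms @ 5 + 182.927ms (1/2)
7. 2012.195ms @ 11/2 + 182.927ms (1/2)
8. 2195.122ms @ 6 + 156.794ms (3/7)
9. 2351.916ms @ 45/7 + 156.794ms (3/7)
10. 2508.711ms @ 48/7 + 313.589ms (6/7)
11. 2822.3ms @ 54/7 + 156.794ms (3/7)
12. 2979.094ms @ 57/7 + 156.794ms (3/7)
13. 3135.889ms @ 60/7 + 156.794ms (3/7)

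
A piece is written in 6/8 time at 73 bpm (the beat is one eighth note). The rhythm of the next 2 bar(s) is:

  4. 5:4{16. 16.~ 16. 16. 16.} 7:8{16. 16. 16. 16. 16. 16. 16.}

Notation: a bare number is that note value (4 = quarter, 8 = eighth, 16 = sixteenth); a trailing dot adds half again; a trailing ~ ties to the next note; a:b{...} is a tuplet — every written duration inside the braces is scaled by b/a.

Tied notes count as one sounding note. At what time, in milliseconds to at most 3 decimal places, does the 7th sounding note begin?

note 7 onset = 48/7b = 5636.008ms

1. 0.0ms @ 0 + 2465.753ms (3)
2. 2465.753ms @ 3 + 493.151ms (3/5)
3. 2958.904ms @ 18/5 + 986.301ms (6/5)
4. 3945.205ms @ 24/5 + 493.151ms (3/5)
5. 4438.356ms @ 27/5 + 493.151ms (3/5)
6. 4931.507ms @ 6 + 704.501ms (6/7)
7. 5636.008ms @ 48/7 + 704.501ms (6/7)
8. 6340.509ms @ 54/7 + 704.501ms (6/7)
9. 7045.01ms @ 60/7 + 704.501ms (6/7)
10. 7749.511ms @ 66/7 + 704.501ms (6/7)
11. 8454.012ms @ 72/7 + 704.501ms (6/7)
12. 9158.513ms @ 78/7 + 704.501ms (6/7)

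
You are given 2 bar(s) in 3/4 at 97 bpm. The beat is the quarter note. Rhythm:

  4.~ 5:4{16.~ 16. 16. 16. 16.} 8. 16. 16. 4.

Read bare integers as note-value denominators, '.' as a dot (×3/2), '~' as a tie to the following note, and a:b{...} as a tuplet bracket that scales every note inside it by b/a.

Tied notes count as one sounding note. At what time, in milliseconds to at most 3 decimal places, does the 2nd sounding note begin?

note 2 onset = 21/10b = 1298.969ms

1. 0.0ms @ 0 + 1298.969ms (21/10)
2. 1298.969ms @ 21/10 + 185.567ms (3/10)
3. 1484.536ms @ 12/5 + 185.567ms (3/10)
4. 1670.103ms @ 27/10 + 185.567ms (3/10)
5. 1855.67ms @ 3 + 463.918ms (3/4)
6. 2319.588ms @ 15/4 + 231.959ms (3/8)
7. 2551.546ms @ 33/8 + 231.959ms (3/8)
8. 2783.505ms @ 9/2 + 927.835ms (3/2)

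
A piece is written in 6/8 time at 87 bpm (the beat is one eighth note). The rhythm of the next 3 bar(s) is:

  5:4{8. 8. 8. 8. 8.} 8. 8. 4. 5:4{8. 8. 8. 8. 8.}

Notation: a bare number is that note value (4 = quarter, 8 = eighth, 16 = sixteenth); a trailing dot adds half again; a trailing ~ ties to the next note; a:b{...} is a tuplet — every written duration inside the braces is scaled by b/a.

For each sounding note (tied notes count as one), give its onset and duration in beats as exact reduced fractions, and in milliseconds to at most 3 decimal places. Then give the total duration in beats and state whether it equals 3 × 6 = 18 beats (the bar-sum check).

1) 0.0ms=0b +827.586ms=6/5b
2) 827.586ms=6/5b +827.586ms=6/5b
3) 1655.172ms=12/5b +827.586ms=6/5b
4) 2482.759ms=18/5b +827.586ms=6/5b
5) 3310.345ms=24/5b +827.586ms=6/5b
6) 4137.931ms=6b +1034.483ms=3/2b
7) 5172.414ms=15/2b +1034.483ms=3/2b
8) 6206.897ms=9b +2068.966ms=3b
9) 8275.862ms=12b +827.586ms=6/5b
10) 9103.448ms=66/5b +827.586ms=6/5b
11) 9931.034ms=72/5b +827.586ms=6/5b
12) 10758.621ms=78/5b +827.586ms=6/5b
13) 11586.207ms=84/5b +827.586ms=6/5b
Σ=18b of 18 (87bpm 6/8) — PASS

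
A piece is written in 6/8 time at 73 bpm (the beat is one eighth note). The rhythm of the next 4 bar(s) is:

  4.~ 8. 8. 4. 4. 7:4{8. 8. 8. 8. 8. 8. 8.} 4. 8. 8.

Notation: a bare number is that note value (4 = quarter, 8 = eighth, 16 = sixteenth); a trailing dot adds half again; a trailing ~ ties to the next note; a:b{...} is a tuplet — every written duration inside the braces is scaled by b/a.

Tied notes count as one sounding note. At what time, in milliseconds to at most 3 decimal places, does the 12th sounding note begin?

note 12 onset = 18b = 14794.521ms

1. 0.0ms @ 0 + 3698.63ms (9/2)
2. 3698.63ms @ 9/2 + 1232.877ms (3/2)
3. 4931.507ms @ 6 + 2465.753ms (3)
4. 7397.26ms @ 9 + 2465.753ms (3)
5. 9863.014ms @ 12 + 704.501ms (6/7)
6. 10567.515ms @ 90/7 + 704.501ms (6/7)
7. 11272.016ms @ 96/7 + 704.501ms (6/7)
8. 11976.517ms @ 102/7 + 704.501ms (6/7)
9. 12681.018ms @ 108/7 + 704.501ms (6/7)
10. 13385.519ms @ 114/7 + 704.501ms (6/7)
11. 14090.02ms @ 120/7 + 704.501ms (6/7)
12. 14794.521ms @ 18 + 2465.753ms (3)
13. 17260.274ms @ 21 + 1232.877ms (3/2)
14. 18493.151ms @ 45/2 + 1232.877ms (3/2)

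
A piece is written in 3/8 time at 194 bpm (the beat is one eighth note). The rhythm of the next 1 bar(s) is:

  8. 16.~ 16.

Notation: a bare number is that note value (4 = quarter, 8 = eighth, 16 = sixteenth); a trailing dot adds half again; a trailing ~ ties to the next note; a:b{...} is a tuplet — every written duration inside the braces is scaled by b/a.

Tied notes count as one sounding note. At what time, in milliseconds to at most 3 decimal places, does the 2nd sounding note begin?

note 2 onset = 3/2b = 463.918ms

1. 0.0ms @ 0 + 463.918ms (3/2)
2. 463.918ms @ 3/2 + 463.918ms (3/2)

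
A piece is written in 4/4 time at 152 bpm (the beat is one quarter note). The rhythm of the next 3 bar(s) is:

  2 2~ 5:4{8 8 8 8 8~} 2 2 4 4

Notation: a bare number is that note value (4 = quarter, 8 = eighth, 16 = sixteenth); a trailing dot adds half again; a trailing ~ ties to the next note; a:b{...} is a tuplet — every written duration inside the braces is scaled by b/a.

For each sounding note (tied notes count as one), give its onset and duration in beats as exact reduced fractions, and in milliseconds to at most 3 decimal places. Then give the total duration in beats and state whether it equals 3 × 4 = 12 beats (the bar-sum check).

1) 0.0ms=0b +789.474ms=2b
2) 789.474ms=2b +947.368ms=12/5b
3) 1736.842ms=22/5b +157.895ms=2/5b
4) 1894.737ms=24/5b +157.895ms=2/5b
5) 2052.632ms=26/5b +157.895ms=2/5b
6) 2210.526ms=28/5b +947.368ms=12/5b
7) 3157.895ms=8b +789.474ms=2b
8) 3947.368ms=10b +394.737ms=1b
9) 4342.105ms=11b +394.737ms=1b
Σ=12b of 12 (152bpm 4/4) — PASS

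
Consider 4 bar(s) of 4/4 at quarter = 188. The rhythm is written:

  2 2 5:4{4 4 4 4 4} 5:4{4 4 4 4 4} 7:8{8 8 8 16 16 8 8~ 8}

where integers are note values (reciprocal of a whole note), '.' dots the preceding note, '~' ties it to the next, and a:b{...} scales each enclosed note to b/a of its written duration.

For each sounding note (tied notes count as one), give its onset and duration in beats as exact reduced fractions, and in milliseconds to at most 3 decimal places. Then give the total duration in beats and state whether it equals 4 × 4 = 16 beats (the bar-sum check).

1) 0.0ms=0b +638.298ms=2b
2) 638.298ms=2b +638.298ms=2b
3) 1276.596ms=4b +255.319ms=4/5b
4) 1531.915ms=24/5b +255.319ms=4/5b
5) 1787.234ms=28/5b +255.319ms=4/5b
6) 2042.553ms=32/5b +255.319ms=4/5b
7) 2297.872ms=36/5b +255.319ms=4/5b
8) 2553.191ms=8b +255.319ms=4/5b
9) 2808.511ms=44/5b +255.319ms=4/5b
10) 3063.83ms=48/5b +255.319ms=4/5b
11) 3319.149ms=52/5b +255.319ms=4/5b
12) 3574.468ms=56/5b +255.319ms=4/5b
13) 3829.787ms=12b +182.371ms=4/7b
14) 4012.158ms=88/7b +182.371ms=4/7b
15) 4194.529ms=92/7b +182.371ms=4/7b
16) 4376.9ms=96/7b +91.185ms=2/7b
17) 4468.085ms=14b +91.185ms=2/7b
18) 4559.271ms=100/7b +182.371ms=4/7b
19) 4741.641ms=104/7b +364.742ms=8/7b
Σ=16b of 16 (188bpm 4/4) — PASS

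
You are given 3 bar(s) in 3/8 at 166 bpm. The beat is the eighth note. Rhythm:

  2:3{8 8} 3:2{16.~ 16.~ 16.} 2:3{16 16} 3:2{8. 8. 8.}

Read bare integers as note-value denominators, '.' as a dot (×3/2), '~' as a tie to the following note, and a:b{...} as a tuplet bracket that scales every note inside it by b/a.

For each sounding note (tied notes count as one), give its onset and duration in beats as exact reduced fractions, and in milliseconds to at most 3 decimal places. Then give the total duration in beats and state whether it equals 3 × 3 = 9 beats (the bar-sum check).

1) 0.0ms=0b +542.169ms=3/2b
2) 542.169ms=3/2b +542.169ms=3/2b
3) 1084.337ms=3b +542.169ms=3/2b
4) 1626.506ms=9/2b +271.084ms=3/4b
5) 1897.59ms=21/4b +271.084ms=3/4b
6) 2168.675ms=6b +361.446ms=1b
7) 2530.12ms=7b +361.446ms=1b
8) 2891.566ms=8b +361.446ms=1b
Σ=9b of 9 (166bpm 3/8) — PASS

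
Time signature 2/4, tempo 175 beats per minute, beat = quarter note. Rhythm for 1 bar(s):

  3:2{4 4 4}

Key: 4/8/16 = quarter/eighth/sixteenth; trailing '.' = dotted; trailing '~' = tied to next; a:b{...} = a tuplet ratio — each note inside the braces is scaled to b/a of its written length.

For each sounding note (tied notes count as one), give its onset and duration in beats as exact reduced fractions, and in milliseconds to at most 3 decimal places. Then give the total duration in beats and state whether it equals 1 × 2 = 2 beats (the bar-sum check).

1) 0.0ms=0b +228.571ms=2/3b
2) 228.571ms=2/3b +228.571ms=2/3b
3) 457.143ms=4/3b +228.571ms=2/3b
Σ=2b of 2 (175bpm 2/4) — PASS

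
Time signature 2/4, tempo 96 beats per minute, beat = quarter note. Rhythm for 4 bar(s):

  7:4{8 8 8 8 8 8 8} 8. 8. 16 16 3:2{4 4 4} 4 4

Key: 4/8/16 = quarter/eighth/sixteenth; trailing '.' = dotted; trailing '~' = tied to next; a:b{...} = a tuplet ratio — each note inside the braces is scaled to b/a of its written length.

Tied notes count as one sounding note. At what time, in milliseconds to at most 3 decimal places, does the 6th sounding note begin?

1. 0.0ms @ 0 + 178.571ms (2/7)
2. 178.571ms @ 2/7 + 178.571ms (2/7)
3. 357.143ms @ 4/7 + 178.571ms (2/7)
4. 535.714ms @ 6/7 + 178.571ms (2/7)
5. 714.286ms @ 8/7 + 178.571ms (2/7)
6. 892.857ms @ 10/7 + 178.571ms (2/7)
7. 1071.429ms @ 12/7 + 178.571ms (2/7)
8. 1250.0ms @ 2 + 468.75ms (3/4)
9. 1718.75ms @ 11/4 + 468.75ms (3/4)
10. 2187.5ms @ 7/2 + 156.25ms (1/4)
11. 2343.75ms @ 15/4 + 156.25ms (1/4)
12. 2500.0ms @ 4 + 416.667ms (2/3)
13. 2916.667ms @ 14/3 + 416.667ms (2/3)
14. 3333.333ms @ 16/3 + 416.667ms (2/3)
15. 3750.0ms @ 6 + 625.0ms (1)
16. 4375.0ms @ 7 + 625.0ms (1)

note 6 onset = 10/7b = 892.857ms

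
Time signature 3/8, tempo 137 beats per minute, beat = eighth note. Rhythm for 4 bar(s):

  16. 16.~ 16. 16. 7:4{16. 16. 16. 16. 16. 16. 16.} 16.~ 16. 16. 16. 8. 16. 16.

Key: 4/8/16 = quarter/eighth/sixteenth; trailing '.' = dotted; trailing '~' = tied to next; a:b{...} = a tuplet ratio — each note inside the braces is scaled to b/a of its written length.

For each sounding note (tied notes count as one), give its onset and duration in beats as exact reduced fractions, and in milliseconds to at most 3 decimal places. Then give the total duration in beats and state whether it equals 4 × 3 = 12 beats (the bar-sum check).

1) 0.0ms=0b +328.467ms=3/4b
2) 328.467ms=3/4b +656.934ms=3/2b
3) 985.401ms=9/4b +328.467ms=3/4b
4) 1313.869ms=3b +187.696ms=3/7b
5) 1501.564ms=24/7b +187.696ms=3/7b
6) 1689.26ms=27/7b +187.696ms=3/7b
7) 1876.955ms=30/7b +187.696ms=3/7b
8) 2064.651ms=33/7b +187.696ms=3/7b
9) 2252.346ms=36/7b +187.696ms=3/7b
10) 2440.042ms=39/7b +187.696ms=3/7b
11) 2627.737ms=6b +656.934ms=3/2b
12) 3284.672ms=15/2b +328.467ms=3/4b
13) 3613.139ms=33/4b +328.467ms=3/4b
14) 3941.606ms=9b +656.934ms=3/2b
15) 4598.54ms=21/2b +328.467ms=3/4b
16) 4927.007ms=45/4b +328.467ms=3/4b
Σ=12b of 12 (137bpm 3/8) — PASS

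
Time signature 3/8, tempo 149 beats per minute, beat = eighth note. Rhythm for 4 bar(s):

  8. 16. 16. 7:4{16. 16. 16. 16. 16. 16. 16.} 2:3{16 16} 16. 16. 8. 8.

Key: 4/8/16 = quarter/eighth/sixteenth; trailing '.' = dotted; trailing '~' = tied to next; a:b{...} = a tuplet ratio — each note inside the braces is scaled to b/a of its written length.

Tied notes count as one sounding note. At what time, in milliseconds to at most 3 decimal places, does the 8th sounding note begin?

note 8 onset = 33/7b = 1898.37ms

1. 0.0ms @ 0 + 604.027ms (3/2)
2. 604.027ms @ 3/2 + 302.013ms (3/4)
3. 906.04ms @ 9/4 + 302.013ms (3/4)
4. 1208.054ms @ 3 + 172.579ms (3/7)
5. 1380.633ms @ 24/7 + 172.579ms (3/7)
6. 1553.212ms @ 27/7 + 172.579ms (3/7)
7. 1725.791ms @ 30/7 + 172.579ms (3/7)
8. 1898.37ms @ 33/7 + 172.579ms (3/7)
9. 2070.949ms @ 36/7 + 172.579ms (3/7)
10. 2243.528ms @ 39/7 + 172.579ms (3/7)
11. 2416.107ms @ 6 + 302.013ms (3/4)
12. 2718.121ms @ 27/4 + 302.013ms (3/4)
13. 3020.134ms @ 15/2 + 302.013ms (3/4)
14. 3322.148ms @ 33/4 + 302.013ms (3/4)
15. 3624.161ms @ 9 + 604.027ms (3/2)
16. 4228.188ms @ 21/2 + 604.027ms (3/2)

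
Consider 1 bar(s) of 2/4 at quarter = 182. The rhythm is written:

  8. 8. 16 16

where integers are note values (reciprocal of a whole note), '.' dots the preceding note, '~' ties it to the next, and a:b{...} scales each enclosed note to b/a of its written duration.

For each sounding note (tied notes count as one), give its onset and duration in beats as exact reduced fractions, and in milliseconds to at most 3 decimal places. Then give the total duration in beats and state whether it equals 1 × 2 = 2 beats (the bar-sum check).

1) 0.0ms=0b +247.253ms=3/4b
2) 247.253ms=3/4b +247.253ms=3/4b
3) 494.505ms=3/2b +82.418ms=1/4b
4) 576.923ms=7/4b +82.418ms=1/4b
Σ=2b of 2 (182bpm 2/4) — PASS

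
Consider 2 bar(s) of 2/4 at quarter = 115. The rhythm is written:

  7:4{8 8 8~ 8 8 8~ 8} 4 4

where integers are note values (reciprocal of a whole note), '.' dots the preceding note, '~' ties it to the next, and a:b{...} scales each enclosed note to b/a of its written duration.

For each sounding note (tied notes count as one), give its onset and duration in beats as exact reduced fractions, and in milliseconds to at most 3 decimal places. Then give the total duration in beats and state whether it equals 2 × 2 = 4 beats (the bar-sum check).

1) 0.0ms=0b +149.068ms=2/7b
2) 149.068ms=2/7b +149.068ms=2/7b
3) 298.137ms=4/7b +298.137ms=4/7b
4) 596.273ms=8/7b +149.068ms=2/7b
5) 745.342ms=10/7b +298.137ms=4/7b
6) 1043.478ms=2b +521.739ms=1b
7) 1565.217ms=3b +521.739ms=1b
Σ=4b of 4 (115bpm 2/4) — PASS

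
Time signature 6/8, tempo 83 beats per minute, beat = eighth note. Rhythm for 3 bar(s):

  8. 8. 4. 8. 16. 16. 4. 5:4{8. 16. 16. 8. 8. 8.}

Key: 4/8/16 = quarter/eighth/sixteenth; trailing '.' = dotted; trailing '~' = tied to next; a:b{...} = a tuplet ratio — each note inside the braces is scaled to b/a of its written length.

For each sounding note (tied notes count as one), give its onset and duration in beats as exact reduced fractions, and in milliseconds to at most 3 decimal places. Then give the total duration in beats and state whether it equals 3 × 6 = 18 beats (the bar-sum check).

1) 0.0ms=0b +1084.337ms=3/2b
2) 1084.337ms=3/2b +1084.337ms=3/2b
3) 2168.675ms=3b +2168.675ms=3b
4) 4337.349ms=6b +1084.337ms=3/2b
5) 5421.687ms=15/2b +542.169ms=3/4b
6) 5963.855ms=33/4b +542.169ms=3/4b
7) 6506.024ms=9b +2168.675ms=3b
8) 8674.699ms=12b +867.47ms=6/5b
9) 9542.169ms=66/5b +433.735ms=3/5b
10) 9975.904ms=69/5b +433.735ms=3/5b
11) 10409.639ms=72/5b +867.47ms=6/5b
12) 11277.108ms=78/5b +867.47ms=6/5b
13) 12144.578ms=84/5b +867.47ms=6/5b
Σ=18b of 18 (83bpm 6/8) — PASS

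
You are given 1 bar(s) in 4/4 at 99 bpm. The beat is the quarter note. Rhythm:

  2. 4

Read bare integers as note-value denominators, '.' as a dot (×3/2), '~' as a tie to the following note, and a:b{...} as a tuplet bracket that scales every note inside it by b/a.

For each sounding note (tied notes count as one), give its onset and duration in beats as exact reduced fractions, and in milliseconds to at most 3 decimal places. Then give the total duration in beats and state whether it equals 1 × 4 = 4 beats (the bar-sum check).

1) 0.0ms=0b +1818.182ms=3b
2) 1818.182ms=3b +606.061ms=1b
Σ=4b of 4 (99bpm 4/4) — PASS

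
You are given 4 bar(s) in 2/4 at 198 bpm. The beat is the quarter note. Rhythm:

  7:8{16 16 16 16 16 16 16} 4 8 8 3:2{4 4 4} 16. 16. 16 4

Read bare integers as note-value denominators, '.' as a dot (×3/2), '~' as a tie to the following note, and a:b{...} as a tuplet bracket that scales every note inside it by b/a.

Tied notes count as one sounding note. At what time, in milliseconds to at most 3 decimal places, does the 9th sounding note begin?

1. 0.0ms @ 0 + 86.58ms (2/7)
2. 86.58ms @ 2/7 + 86.58ms (2/7)
3. 173.16ms @ 4/7 + 86.58ms (2/7)
4. 259.74ms @ 6/7 + 86.58ms (2/7)
5. 346.32ms @ 8/7 + 86.58ms (2/7)
6. 432.9ms @ 10/7 + 86.58ms (2/7)
7. 519.481ms @ 12/7 + 86.58ms (2/7)
8. 606.061ms @ 2 + 303.03ms (1)
9. 909.091ms @ 3 + 151.515ms (1/2)
10. 1060.606ms @ 7/2 + 151.515ms (1/2)
11. 1212.121ms @ 4 + 202.02ms (2/3)
12. 1414.141ms @ 14/3 + 202.02ms (2/3)
13. 1616.162ms @ 16/3 + 202.02ms (2/3)
14. 1818.182ms @ 6 + 113.636ms (3/8)
15. 1931.818ms @ 51/8 + 113.636ms (3/8)
16. 2045.455ms @ 27/4 + 75.758ms (1/4)
17. 2121.212ms @ 7 + 303.03ms (1)

note 9 onset = 3b = 909.091ms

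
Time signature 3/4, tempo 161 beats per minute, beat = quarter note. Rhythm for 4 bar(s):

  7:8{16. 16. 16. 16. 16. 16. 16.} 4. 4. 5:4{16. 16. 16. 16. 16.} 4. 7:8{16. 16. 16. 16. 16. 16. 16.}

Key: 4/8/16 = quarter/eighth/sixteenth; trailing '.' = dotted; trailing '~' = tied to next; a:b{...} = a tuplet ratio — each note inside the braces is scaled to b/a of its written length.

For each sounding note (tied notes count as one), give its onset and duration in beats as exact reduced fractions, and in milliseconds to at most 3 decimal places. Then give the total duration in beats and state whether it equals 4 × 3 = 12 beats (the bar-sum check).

1) 0.0ms=0b +159.716ms=3/7b
2) 159.716ms=3/7b +159.716ms=3/7b
3) 319.432ms=6/7b +159.716ms=3/7b
4) 479.148ms=9/7b +159.716ms=3/7b
5) 638.864ms=12/7b +159.716ms=3/7b
6) 798.58ms=15/7b +159.716ms=3/7b
7) 958.296ms=18/7b +159.716ms=3/7b
8) 1118.012ms=3b +559.006ms=3/2b
9) 1677.019ms=9/2b +559.006ms=3/2b
10) 2236.025ms=6b +111.801ms=3/10b
11) 2347.826ms=63/10b +111.801ms=3/10b
12) 2459.627ms=33/5b +111.801ms=3/10b
13) 2571.429ms=69/10b +111.801ms=3/10b
14) 2683.23ms=36/5b +111.801ms=3/10b
15) 2795.031ms=15/2b +559.006ms=3/2b
16) 3354.037ms=9b +159.716ms=3/7b
17) 3513.753ms=66/7b +159.716ms=3/7b
18) 3673.469ms=69/7b +159.716ms=3/7b
19) 3833.185ms=72/7b +159.716ms=3/7b
20) 3992.902ms=75/7b +159.716ms=3/7b
21) 4152.618ms=78/7b +159.716ms=3/7b
22) 4312.334ms=81/7b +159.716ms=3/7b
Σ=12b of 12 (161bpm 3/4) — PASS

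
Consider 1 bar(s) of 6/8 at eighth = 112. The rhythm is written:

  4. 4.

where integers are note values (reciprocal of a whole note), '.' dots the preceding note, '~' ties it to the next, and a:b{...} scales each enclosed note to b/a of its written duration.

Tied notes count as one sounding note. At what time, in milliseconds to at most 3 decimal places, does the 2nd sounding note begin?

1. 0.0ms @ 0 + 1607.143ms (3)
2. 1607.143ms @ 3 + 1607.143ms (3)

note 2 onset = 3b = 1607.143ms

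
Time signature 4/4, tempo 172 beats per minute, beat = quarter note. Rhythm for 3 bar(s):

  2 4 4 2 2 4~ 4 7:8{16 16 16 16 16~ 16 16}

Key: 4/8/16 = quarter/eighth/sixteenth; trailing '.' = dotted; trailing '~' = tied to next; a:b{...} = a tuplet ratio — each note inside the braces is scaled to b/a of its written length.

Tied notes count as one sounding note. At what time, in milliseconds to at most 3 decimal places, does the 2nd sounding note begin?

1. 0.0ms @ 0 + 697.674ms (2)
2. 697.674ms @ 2 + 348.837ms (1)
3. 1046.512ms @ 3 + 348.837ms (1)
4. 1395.349ms @ 4 + 697.674ms (2)
5. 2093.023ms @ 6 + 697.674ms (2)
6. 2790.698ms @ 8 + 697.674ms (2)
7. 3488.372ms @ 10 + 99.668ms (2/7)
8. 3588.04ms @ 72/7 + 99.668ms (2/7)
9. 3687.708ms @ 74/7 + 99.668ms (2/7)
10. 3787.375ms @ 76/7 + 99.668ms (2/7)
11. 3887.043ms @ 78/7 + 199.336ms (4/7)
12. 4086.379ms @ 82/7 + 99.668ms (2/7)

note 2 onset = 2b = 697.674ms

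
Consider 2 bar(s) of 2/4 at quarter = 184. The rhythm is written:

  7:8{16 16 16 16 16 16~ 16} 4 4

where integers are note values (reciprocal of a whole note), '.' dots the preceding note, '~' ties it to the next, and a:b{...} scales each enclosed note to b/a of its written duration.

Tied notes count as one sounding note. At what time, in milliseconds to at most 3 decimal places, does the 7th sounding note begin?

1. 0.0ms @ 0 + 93.168ms (2/7)
2. 93.168ms @ 2/7 + 93.168ms (2/7)
3. 186.335ms @ 4/7 + 93.168ms (2/7)
4. 279.503ms @ 6/7 + 93.168ms (2/7)
5. 372.671ms @ 8/7 + 93.168ms (2/7)
6. 465.839ms @ 10/7 + 186.335ms (4/7)
7. 652.174ms @ 2 + 326.087ms (1)
8. 978.261ms @ 3 + 326.087ms (1)

note 7 onset = 2b = 652.174ms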